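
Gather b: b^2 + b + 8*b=b^2 + 9*b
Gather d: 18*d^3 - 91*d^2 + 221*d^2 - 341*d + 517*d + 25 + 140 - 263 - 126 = 18*d^3 + 130*d^2 + 176*d - 224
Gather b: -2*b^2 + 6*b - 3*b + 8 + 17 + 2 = -2*b^2 + 3*b + 27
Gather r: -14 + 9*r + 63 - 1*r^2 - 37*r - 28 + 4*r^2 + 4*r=3*r^2 - 24*r + 21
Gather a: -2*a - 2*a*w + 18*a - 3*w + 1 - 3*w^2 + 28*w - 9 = a*(16 - 2*w) - 3*w^2 + 25*w - 8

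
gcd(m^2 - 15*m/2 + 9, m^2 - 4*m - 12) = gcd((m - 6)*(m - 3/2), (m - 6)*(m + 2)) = m - 6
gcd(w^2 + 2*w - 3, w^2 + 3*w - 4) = w - 1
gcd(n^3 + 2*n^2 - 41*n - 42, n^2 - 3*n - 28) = 1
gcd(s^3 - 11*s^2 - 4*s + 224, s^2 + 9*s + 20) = s + 4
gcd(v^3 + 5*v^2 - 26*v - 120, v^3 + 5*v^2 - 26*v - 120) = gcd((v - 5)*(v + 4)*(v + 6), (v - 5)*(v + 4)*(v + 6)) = v^3 + 5*v^2 - 26*v - 120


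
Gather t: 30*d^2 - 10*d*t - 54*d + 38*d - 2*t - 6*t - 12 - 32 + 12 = 30*d^2 - 16*d + t*(-10*d - 8) - 32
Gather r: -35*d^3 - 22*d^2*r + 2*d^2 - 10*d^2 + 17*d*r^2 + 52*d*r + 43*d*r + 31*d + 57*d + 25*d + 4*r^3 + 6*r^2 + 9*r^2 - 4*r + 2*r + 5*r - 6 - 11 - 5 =-35*d^3 - 8*d^2 + 113*d + 4*r^3 + r^2*(17*d + 15) + r*(-22*d^2 + 95*d + 3) - 22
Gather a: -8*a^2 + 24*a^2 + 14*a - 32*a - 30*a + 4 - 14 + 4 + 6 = 16*a^2 - 48*a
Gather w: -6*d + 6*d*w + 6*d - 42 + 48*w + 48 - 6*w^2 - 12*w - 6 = -6*w^2 + w*(6*d + 36)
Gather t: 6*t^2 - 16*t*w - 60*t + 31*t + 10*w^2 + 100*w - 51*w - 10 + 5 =6*t^2 + t*(-16*w - 29) + 10*w^2 + 49*w - 5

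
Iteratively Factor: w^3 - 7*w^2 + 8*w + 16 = (w - 4)*(w^2 - 3*w - 4) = (w - 4)*(w + 1)*(w - 4)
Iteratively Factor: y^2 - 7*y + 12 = (y - 4)*(y - 3)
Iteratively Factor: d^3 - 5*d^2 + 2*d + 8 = (d - 4)*(d^2 - d - 2) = (d - 4)*(d + 1)*(d - 2)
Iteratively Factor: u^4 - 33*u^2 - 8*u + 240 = (u + 4)*(u^3 - 4*u^2 - 17*u + 60) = (u + 4)^2*(u^2 - 8*u + 15) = (u - 5)*(u + 4)^2*(u - 3)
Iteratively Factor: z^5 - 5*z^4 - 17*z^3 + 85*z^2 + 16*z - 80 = (z - 1)*(z^4 - 4*z^3 - 21*z^2 + 64*z + 80) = (z - 4)*(z - 1)*(z^3 - 21*z - 20) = (z - 4)*(z - 1)*(z + 4)*(z^2 - 4*z - 5) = (z - 5)*(z - 4)*(z - 1)*(z + 4)*(z + 1)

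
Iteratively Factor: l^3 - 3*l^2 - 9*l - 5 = (l + 1)*(l^2 - 4*l - 5) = (l + 1)^2*(l - 5)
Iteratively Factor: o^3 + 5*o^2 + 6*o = (o + 3)*(o^2 + 2*o) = o*(o + 3)*(o + 2)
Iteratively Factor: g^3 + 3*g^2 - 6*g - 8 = (g + 4)*(g^2 - g - 2) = (g + 1)*(g + 4)*(g - 2)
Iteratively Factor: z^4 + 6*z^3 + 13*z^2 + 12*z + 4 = (z + 2)*(z^3 + 4*z^2 + 5*z + 2) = (z + 1)*(z + 2)*(z^2 + 3*z + 2) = (z + 1)^2*(z + 2)*(z + 2)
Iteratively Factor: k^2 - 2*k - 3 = (k + 1)*(k - 3)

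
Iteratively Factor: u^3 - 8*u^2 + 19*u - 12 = (u - 3)*(u^2 - 5*u + 4) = (u - 4)*(u - 3)*(u - 1)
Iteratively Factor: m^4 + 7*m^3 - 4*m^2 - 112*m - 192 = (m - 4)*(m^3 + 11*m^2 + 40*m + 48) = (m - 4)*(m + 4)*(m^2 + 7*m + 12) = (m - 4)*(m + 4)^2*(m + 3)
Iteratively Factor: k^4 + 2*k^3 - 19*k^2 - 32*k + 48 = (k - 4)*(k^3 + 6*k^2 + 5*k - 12) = (k - 4)*(k + 3)*(k^2 + 3*k - 4) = (k - 4)*(k - 1)*(k + 3)*(k + 4)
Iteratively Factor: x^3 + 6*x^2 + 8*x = (x + 2)*(x^2 + 4*x) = (x + 2)*(x + 4)*(x)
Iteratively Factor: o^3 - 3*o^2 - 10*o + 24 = (o - 4)*(o^2 + o - 6) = (o - 4)*(o - 2)*(o + 3)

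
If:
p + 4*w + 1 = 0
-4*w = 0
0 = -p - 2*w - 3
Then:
No Solution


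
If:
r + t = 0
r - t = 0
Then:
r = 0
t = 0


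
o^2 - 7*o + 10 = (o - 5)*(o - 2)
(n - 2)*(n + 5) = n^2 + 3*n - 10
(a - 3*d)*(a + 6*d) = a^2 + 3*a*d - 18*d^2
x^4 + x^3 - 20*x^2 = x^2*(x - 4)*(x + 5)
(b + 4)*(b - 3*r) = b^2 - 3*b*r + 4*b - 12*r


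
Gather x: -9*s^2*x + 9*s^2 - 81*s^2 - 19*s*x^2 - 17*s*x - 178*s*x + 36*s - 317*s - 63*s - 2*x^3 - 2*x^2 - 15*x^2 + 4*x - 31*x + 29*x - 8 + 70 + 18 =-72*s^2 - 344*s - 2*x^3 + x^2*(-19*s - 17) + x*(-9*s^2 - 195*s + 2) + 80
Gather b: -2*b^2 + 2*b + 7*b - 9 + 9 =-2*b^2 + 9*b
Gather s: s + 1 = s + 1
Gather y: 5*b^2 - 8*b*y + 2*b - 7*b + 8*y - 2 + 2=5*b^2 - 5*b + y*(8 - 8*b)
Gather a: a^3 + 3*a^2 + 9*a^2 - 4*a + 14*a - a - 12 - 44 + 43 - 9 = a^3 + 12*a^2 + 9*a - 22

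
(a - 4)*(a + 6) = a^2 + 2*a - 24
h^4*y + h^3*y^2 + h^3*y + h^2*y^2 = h^2*(h + y)*(h*y + y)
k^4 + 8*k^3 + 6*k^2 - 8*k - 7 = (k - 1)*(k + 1)^2*(k + 7)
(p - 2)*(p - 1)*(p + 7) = p^3 + 4*p^2 - 19*p + 14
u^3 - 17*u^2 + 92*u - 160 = (u - 8)*(u - 5)*(u - 4)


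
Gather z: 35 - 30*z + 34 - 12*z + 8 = 77 - 42*z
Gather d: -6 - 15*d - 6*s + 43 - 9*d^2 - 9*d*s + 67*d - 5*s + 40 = -9*d^2 + d*(52 - 9*s) - 11*s + 77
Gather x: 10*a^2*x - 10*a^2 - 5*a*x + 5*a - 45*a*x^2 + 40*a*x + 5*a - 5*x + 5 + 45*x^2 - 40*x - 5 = -10*a^2 + 10*a + x^2*(45 - 45*a) + x*(10*a^2 + 35*a - 45)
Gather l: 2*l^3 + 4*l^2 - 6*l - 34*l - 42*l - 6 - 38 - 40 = 2*l^3 + 4*l^2 - 82*l - 84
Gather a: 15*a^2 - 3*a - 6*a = 15*a^2 - 9*a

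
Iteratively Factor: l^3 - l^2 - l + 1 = (l + 1)*(l^2 - 2*l + 1) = (l - 1)*(l + 1)*(l - 1)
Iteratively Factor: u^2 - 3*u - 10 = (u + 2)*(u - 5)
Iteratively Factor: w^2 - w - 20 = (w + 4)*(w - 5)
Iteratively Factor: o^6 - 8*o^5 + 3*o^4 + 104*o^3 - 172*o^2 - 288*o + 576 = (o - 4)*(o^5 - 4*o^4 - 13*o^3 + 52*o^2 + 36*o - 144) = (o - 4)*(o + 3)*(o^4 - 7*o^3 + 8*o^2 + 28*o - 48) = (o - 4)*(o - 3)*(o + 3)*(o^3 - 4*o^2 - 4*o + 16) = (o - 4)^2*(o - 3)*(o + 3)*(o^2 - 4) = (o - 4)^2*(o - 3)*(o - 2)*(o + 3)*(o + 2)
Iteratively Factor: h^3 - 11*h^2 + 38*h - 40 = (h - 4)*(h^2 - 7*h + 10) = (h - 4)*(h - 2)*(h - 5)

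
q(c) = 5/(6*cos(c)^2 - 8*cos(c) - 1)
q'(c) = 5*(12*sin(c)*cos(c) - 8*sin(c))/(6*cos(c)^2 - 8*cos(c) - 1)^2 = 20*(3*cos(c) - 2)*sin(c)/(-6*cos(c)^2 + 8*cos(c) + 1)^2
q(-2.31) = 0.70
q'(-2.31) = 1.17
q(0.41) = -1.52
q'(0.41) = 0.55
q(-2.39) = 0.62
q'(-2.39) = 0.88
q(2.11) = 1.07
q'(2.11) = -2.76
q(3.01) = 0.39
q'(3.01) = -0.08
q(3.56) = 0.44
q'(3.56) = 0.30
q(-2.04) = 1.30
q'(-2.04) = 4.05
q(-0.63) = -1.41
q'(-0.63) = -0.40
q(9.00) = 0.44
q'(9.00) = -0.31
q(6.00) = -1.59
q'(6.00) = -0.50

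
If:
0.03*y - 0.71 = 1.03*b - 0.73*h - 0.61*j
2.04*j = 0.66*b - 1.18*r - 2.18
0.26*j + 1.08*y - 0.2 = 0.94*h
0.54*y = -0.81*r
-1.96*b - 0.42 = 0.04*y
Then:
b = -0.24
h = 1.11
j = -0.64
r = -0.87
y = 1.31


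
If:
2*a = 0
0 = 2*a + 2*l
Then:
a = 0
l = 0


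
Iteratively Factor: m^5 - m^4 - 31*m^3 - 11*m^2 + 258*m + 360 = (m - 4)*(m^4 + 3*m^3 - 19*m^2 - 87*m - 90) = (m - 5)*(m - 4)*(m^3 + 8*m^2 + 21*m + 18) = (m - 5)*(m - 4)*(m + 2)*(m^2 + 6*m + 9) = (m - 5)*(m - 4)*(m + 2)*(m + 3)*(m + 3)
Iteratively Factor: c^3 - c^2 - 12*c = (c + 3)*(c^2 - 4*c) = (c - 4)*(c + 3)*(c)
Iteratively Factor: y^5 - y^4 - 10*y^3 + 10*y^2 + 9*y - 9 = (y - 1)*(y^4 - 10*y^2 + 9) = (y - 3)*(y - 1)*(y^3 + 3*y^2 - y - 3) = (y - 3)*(y - 1)^2*(y^2 + 4*y + 3) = (y - 3)*(y - 1)^2*(y + 3)*(y + 1)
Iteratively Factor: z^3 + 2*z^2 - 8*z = (z + 4)*(z^2 - 2*z) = z*(z + 4)*(z - 2)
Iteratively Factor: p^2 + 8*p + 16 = (p + 4)*(p + 4)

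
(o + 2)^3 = o^3 + 6*o^2 + 12*o + 8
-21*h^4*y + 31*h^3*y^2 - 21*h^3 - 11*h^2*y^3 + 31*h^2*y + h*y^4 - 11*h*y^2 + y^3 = (-7*h + y)*(-3*h + y)*(-h + y)*(h*y + 1)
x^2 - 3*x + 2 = (x - 2)*(x - 1)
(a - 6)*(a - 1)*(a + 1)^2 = a^4 - 5*a^3 - 7*a^2 + 5*a + 6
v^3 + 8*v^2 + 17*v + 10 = (v + 1)*(v + 2)*(v + 5)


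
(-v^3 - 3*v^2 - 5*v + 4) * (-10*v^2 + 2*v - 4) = 10*v^5 + 28*v^4 + 48*v^3 - 38*v^2 + 28*v - 16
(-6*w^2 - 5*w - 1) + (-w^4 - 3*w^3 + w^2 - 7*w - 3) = -w^4 - 3*w^3 - 5*w^2 - 12*w - 4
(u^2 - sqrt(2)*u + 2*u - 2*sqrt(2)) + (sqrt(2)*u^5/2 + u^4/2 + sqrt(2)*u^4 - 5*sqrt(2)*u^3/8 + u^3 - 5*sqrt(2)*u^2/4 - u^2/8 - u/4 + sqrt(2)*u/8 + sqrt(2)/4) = sqrt(2)*u^5/2 + u^4/2 + sqrt(2)*u^4 - 5*sqrt(2)*u^3/8 + u^3 - 5*sqrt(2)*u^2/4 + 7*u^2/8 - 7*sqrt(2)*u/8 + 7*u/4 - 7*sqrt(2)/4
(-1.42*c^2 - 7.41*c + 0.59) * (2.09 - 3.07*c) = 4.3594*c^3 + 19.7809*c^2 - 17.2982*c + 1.2331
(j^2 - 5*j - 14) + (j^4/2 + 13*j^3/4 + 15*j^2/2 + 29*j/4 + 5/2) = j^4/2 + 13*j^3/4 + 17*j^2/2 + 9*j/4 - 23/2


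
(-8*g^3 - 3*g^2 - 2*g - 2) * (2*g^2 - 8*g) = -16*g^5 + 58*g^4 + 20*g^3 + 12*g^2 + 16*g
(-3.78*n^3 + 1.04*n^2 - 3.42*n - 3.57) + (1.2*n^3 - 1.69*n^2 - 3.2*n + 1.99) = -2.58*n^3 - 0.65*n^2 - 6.62*n - 1.58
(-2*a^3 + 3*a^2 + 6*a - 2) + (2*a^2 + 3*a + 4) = -2*a^3 + 5*a^2 + 9*a + 2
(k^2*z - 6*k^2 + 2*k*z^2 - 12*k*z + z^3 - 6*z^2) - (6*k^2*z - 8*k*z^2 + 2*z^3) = -5*k^2*z - 6*k^2 + 10*k*z^2 - 12*k*z - z^3 - 6*z^2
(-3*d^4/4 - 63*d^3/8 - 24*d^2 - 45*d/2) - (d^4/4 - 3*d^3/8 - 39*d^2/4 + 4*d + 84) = -d^4 - 15*d^3/2 - 57*d^2/4 - 53*d/2 - 84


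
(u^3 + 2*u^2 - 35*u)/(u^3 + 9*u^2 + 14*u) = (u - 5)/(u + 2)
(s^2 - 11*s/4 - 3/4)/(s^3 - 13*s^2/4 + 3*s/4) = (4*s + 1)/(s*(4*s - 1))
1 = 1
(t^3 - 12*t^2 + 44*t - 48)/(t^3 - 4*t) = (t^2 - 10*t + 24)/(t*(t + 2))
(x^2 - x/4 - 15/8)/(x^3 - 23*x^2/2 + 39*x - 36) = (x + 5/4)/(x^2 - 10*x + 24)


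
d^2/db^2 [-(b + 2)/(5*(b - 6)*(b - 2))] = 2*(-b^3 - 6*b^2 + 84*b - 200)/(5*(b^6 - 24*b^5 + 228*b^4 - 1088*b^3 + 2736*b^2 - 3456*b + 1728))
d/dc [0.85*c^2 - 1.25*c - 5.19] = 1.7*c - 1.25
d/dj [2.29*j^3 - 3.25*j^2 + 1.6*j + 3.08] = 6.87*j^2 - 6.5*j + 1.6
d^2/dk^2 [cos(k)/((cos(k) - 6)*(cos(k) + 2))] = (-4*(1 - cos(k)^2)^2 - cos(k)^5 - 70*cos(k)^3 + 40*cos(k)^2 - 72*cos(k) - 92)/((cos(k) - 6)^3*(cos(k) + 2)^3)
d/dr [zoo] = 0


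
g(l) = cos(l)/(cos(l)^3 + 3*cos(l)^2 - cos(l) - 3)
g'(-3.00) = -352.26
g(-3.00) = 24.73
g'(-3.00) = -352.26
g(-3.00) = 24.73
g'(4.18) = -0.88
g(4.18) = 0.27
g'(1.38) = 0.32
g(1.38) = -0.06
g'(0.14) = 182.22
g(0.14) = -12.74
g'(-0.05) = -4000.00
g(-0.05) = -99.99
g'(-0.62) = -2.13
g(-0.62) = -0.63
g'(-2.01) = -0.69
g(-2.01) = 0.20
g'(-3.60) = 10.36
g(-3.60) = 2.18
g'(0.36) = 10.73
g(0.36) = -1.92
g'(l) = (3*sin(l)*cos(l)^2 + 6*sin(l)*cos(l) - sin(l))*cos(l)/(cos(l)^3 + 3*cos(l)^2 - cos(l) - 3)^2 - sin(l)/(cos(l)^3 + 3*cos(l)^2 - cos(l) - 3) = (3*cos(l) + 3*cos(2*l) + cos(3*l) + 9)/(2*(cos(l) + 3)^2*sin(l)^3)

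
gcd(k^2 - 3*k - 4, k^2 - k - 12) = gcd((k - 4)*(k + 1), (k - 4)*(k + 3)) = k - 4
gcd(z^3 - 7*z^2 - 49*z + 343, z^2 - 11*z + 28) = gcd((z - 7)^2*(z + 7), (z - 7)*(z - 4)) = z - 7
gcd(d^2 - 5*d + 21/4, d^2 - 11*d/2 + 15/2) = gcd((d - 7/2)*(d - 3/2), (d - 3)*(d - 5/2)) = 1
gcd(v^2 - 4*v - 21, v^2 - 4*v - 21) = v^2 - 4*v - 21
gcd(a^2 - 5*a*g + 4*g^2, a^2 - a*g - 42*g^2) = 1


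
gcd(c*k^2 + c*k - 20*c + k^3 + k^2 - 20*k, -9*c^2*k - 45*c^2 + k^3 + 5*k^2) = k + 5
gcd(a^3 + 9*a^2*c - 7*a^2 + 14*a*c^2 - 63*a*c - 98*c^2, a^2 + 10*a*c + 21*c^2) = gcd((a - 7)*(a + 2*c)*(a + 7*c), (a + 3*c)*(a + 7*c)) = a + 7*c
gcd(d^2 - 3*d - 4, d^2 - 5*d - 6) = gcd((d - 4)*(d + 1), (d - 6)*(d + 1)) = d + 1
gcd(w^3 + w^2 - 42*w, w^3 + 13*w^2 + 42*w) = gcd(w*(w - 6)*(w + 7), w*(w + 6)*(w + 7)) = w^2 + 7*w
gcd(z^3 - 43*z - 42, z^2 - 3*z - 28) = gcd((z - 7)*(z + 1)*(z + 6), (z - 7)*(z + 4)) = z - 7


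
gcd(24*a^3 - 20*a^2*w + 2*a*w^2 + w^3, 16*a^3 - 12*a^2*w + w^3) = 4*a^2 - 4*a*w + w^2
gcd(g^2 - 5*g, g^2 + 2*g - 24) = 1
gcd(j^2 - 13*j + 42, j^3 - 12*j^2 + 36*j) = j - 6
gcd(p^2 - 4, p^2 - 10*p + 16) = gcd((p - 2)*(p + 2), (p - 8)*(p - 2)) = p - 2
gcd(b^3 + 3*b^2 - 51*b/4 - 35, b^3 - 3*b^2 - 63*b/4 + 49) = b^2 + b/2 - 14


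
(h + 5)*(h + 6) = h^2 + 11*h + 30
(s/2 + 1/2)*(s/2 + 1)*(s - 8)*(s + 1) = s^4/4 - s^3 - 27*s^2/4 - 19*s/2 - 4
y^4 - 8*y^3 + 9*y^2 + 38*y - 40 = (y - 5)*(y - 4)*(y - 1)*(y + 2)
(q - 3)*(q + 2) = q^2 - q - 6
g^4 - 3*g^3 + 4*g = g*(g - 2)^2*(g + 1)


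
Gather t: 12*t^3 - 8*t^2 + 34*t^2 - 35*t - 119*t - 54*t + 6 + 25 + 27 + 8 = 12*t^3 + 26*t^2 - 208*t + 66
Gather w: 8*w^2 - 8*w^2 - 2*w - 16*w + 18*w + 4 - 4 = 0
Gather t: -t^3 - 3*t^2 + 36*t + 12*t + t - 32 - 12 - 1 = -t^3 - 3*t^2 + 49*t - 45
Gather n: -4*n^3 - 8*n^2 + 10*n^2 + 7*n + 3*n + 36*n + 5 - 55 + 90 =-4*n^3 + 2*n^2 + 46*n + 40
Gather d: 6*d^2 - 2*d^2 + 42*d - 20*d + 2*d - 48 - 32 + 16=4*d^2 + 24*d - 64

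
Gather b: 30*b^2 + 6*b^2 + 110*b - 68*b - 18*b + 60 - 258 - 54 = 36*b^2 + 24*b - 252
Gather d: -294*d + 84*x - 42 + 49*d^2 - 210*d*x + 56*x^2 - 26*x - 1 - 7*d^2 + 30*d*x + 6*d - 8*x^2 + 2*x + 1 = 42*d^2 + d*(-180*x - 288) + 48*x^2 + 60*x - 42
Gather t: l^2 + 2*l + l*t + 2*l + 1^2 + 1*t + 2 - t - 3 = l^2 + l*t + 4*l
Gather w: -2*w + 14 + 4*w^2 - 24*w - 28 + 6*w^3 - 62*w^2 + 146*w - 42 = 6*w^3 - 58*w^2 + 120*w - 56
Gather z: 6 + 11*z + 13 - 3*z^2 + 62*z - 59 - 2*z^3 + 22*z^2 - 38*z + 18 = -2*z^3 + 19*z^2 + 35*z - 22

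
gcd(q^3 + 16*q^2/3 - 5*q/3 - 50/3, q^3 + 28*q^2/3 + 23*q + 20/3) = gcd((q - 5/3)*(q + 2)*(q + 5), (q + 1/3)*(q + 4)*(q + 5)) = q + 5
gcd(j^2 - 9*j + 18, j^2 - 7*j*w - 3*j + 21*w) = j - 3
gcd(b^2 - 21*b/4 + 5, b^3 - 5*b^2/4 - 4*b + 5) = b - 5/4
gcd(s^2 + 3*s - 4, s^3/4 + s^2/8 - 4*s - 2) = s + 4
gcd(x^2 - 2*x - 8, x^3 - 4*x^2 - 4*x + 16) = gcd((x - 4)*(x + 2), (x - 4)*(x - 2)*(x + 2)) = x^2 - 2*x - 8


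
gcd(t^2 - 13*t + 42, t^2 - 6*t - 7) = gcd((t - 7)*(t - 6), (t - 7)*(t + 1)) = t - 7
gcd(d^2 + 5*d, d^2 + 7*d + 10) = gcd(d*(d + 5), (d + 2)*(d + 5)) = d + 5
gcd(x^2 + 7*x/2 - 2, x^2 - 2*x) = 1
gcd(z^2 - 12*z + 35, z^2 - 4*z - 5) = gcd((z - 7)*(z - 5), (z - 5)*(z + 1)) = z - 5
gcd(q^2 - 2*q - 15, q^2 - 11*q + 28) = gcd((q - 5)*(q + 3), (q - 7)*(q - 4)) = 1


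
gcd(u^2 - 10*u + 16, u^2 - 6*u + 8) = u - 2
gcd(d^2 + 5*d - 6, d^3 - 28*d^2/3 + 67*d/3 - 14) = d - 1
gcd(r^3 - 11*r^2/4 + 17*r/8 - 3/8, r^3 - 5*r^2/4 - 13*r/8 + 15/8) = r^2 - 5*r/2 + 3/2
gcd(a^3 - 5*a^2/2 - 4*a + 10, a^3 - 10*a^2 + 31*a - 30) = a - 2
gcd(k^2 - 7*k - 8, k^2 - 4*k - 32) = k - 8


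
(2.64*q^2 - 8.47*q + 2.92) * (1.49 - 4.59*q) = -12.1176*q^3 + 42.8109*q^2 - 26.0231*q + 4.3508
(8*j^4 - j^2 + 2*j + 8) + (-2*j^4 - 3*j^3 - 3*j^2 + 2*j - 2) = 6*j^4 - 3*j^3 - 4*j^2 + 4*j + 6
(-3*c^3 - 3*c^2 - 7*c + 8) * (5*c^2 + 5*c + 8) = -15*c^5 - 30*c^4 - 74*c^3 - 19*c^2 - 16*c + 64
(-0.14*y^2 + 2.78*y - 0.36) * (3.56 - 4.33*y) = 0.6062*y^3 - 12.5358*y^2 + 11.4556*y - 1.2816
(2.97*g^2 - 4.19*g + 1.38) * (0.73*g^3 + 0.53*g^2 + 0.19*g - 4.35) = 2.1681*g^5 - 1.4846*g^4 - 0.649*g^3 - 12.9842*g^2 + 18.4887*g - 6.003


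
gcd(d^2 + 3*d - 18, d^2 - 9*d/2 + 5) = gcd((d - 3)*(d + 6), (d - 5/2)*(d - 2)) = 1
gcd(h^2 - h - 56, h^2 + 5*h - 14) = h + 7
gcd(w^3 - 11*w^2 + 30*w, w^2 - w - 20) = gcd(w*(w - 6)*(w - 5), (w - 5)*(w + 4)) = w - 5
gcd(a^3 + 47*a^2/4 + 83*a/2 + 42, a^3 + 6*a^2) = a + 6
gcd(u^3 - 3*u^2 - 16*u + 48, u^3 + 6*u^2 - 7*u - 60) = u^2 + u - 12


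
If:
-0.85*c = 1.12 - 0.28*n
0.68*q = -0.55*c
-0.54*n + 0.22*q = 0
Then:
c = -1.19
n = 0.39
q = 0.96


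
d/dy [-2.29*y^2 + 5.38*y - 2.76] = 5.38 - 4.58*y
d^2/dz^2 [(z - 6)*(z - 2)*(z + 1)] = 6*z - 14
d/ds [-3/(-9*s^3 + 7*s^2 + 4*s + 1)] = 3*(-27*s^2 + 14*s + 4)/(-9*s^3 + 7*s^2 + 4*s + 1)^2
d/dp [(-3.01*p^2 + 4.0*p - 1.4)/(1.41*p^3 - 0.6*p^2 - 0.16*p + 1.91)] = (4.2441*p^4 - 11.28*p^3 + 8.8036*p^2 - 13.1782*p + 7.416)/(1.9881*p^6 - 1.692*p^5 - 0.0912*p^4 + 5.5782*p^3 - 2.2664*p^2 - 0.6112*p + 3.6481)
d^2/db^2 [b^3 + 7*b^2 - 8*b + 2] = 6*b + 14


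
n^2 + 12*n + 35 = (n + 5)*(n + 7)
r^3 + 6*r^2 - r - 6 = (r - 1)*(r + 1)*(r + 6)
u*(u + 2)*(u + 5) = u^3 + 7*u^2 + 10*u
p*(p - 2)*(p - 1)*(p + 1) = p^4 - 2*p^3 - p^2 + 2*p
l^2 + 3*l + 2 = (l + 1)*(l + 2)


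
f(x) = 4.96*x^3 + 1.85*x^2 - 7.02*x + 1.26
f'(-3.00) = 115.80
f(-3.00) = -94.95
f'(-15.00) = 3285.48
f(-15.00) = -16217.19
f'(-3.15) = 128.97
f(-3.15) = -113.30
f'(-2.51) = 77.44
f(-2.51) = -47.90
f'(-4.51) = 278.95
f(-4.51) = -384.45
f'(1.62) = 38.03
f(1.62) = 15.83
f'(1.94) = 56.16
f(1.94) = 30.82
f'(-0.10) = -7.24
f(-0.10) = 1.98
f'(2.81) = 120.87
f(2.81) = 106.19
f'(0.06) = -6.74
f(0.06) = 0.85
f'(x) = 14.88*x^2 + 3.7*x - 7.02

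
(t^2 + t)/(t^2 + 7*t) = (t + 1)/(t + 7)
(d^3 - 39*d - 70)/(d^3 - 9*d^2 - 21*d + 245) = (d + 2)/(d - 7)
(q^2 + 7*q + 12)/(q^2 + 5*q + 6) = (q + 4)/(q + 2)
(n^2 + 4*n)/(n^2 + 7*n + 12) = n/(n + 3)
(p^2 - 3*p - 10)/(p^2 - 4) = (p - 5)/(p - 2)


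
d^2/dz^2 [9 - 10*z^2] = -20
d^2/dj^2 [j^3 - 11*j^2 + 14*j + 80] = 6*j - 22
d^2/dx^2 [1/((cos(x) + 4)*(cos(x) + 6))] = (-4*sin(x)^4 + 6*sin(x)^2 + 555*cos(x)/2 - 15*cos(3*x)/2 + 150)/((cos(x) + 4)^3*(cos(x) + 6)^3)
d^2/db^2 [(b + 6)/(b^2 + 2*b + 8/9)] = 162*(36*(b + 1)^2*(b + 6) - (3*b + 8)*(9*b^2 + 18*b + 8))/(9*b^2 + 18*b + 8)^3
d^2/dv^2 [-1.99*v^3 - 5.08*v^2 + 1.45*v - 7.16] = -11.94*v - 10.16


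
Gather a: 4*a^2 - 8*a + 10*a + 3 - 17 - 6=4*a^2 + 2*a - 20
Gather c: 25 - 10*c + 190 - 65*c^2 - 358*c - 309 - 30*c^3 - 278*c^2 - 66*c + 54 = -30*c^3 - 343*c^2 - 434*c - 40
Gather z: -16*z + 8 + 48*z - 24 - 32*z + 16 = 0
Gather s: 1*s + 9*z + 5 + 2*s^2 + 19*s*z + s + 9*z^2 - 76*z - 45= 2*s^2 + s*(19*z + 2) + 9*z^2 - 67*z - 40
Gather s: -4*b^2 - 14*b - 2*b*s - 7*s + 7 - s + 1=-4*b^2 - 14*b + s*(-2*b - 8) + 8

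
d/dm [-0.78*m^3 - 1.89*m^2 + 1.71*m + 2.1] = -2.34*m^2 - 3.78*m + 1.71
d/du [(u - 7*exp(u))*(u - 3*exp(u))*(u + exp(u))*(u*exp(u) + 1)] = (u + 1)*(u - 7*exp(u))*(u - 3*exp(u))*(u + exp(u))*exp(u) + (u - 7*exp(u))*(u - 3*exp(u))*(u*exp(u) + 1)*(exp(u) + 1) - (u - 7*exp(u))*(u + exp(u))*(u*exp(u) + 1)*(3*exp(u) - 1) - (u - 3*exp(u))*(u + exp(u))*(u*exp(u) + 1)*(7*exp(u) - 1)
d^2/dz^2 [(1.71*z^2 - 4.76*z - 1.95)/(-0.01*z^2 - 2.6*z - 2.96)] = (0.089872*z^3 + 0.304865999999997*z^2 - 0.541176000000007*z - 76.982032)/(1.0e-6*z^6 + 0.00078*z^5 + 0.203688*z^4 + 18.03776*z^3 + 60.291648*z^2 + 68.34048*z + 25.934336)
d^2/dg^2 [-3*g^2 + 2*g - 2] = -6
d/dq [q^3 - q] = 3*q^2 - 1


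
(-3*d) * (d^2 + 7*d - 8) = -3*d^3 - 21*d^2 + 24*d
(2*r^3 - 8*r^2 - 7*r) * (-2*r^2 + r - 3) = -4*r^5 + 18*r^4 + 17*r^2 + 21*r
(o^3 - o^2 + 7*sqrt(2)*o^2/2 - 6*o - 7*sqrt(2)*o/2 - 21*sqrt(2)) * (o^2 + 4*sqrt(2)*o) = o^5 - o^4 + 15*sqrt(2)*o^4/2 - 15*sqrt(2)*o^3/2 + 22*o^3 - 45*sqrt(2)*o^2 - 28*o^2 - 168*o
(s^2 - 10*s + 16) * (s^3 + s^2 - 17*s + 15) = s^5 - 9*s^4 - 11*s^3 + 201*s^2 - 422*s + 240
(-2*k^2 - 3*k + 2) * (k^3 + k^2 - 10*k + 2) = -2*k^5 - 5*k^4 + 19*k^3 + 28*k^2 - 26*k + 4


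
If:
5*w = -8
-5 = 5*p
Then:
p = -1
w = -8/5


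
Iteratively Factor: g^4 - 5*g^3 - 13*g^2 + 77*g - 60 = (g + 4)*(g^3 - 9*g^2 + 23*g - 15) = (g - 3)*(g + 4)*(g^2 - 6*g + 5) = (g - 3)*(g - 1)*(g + 4)*(g - 5)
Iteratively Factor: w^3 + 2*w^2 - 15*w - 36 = (w - 4)*(w^2 + 6*w + 9) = (w - 4)*(w + 3)*(w + 3)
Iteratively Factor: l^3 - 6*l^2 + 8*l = (l)*(l^2 - 6*l + 8) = l*(l - 2)*(l - 4)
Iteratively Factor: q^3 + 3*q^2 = (q)*(q^2 + 3*q) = q*(q + 3)*(q)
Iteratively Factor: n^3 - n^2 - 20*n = (n - 5)*(n^2 + 4*n) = (n - 5)*(n + 4)*(n)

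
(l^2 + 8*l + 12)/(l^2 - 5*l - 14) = (l + 6)/(l - 7)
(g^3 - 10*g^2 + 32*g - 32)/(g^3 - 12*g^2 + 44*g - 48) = (g - 4)/(g - 6)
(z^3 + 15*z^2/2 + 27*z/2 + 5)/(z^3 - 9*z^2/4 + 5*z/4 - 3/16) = 8*(2*z^3 + 15*z^2 + 27*z + 10)/(16*z^3 - 36*z^2 + 20*z - 3)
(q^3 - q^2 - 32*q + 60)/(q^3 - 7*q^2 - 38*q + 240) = (q - 2)/(q - 8)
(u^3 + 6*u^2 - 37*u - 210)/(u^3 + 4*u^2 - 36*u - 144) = (u^2 + 12*u + 35)/(u^2 + 10*u + 24)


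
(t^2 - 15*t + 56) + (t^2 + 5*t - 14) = 2*t^2 - 10*t + 42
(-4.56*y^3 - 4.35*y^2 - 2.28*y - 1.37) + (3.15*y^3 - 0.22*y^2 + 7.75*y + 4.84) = -1.41*y^3 - 4.57*y^2 + 5.47*y + 3.47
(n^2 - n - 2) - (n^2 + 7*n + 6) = -8*n - 8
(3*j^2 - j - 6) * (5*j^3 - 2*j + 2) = 15*j^5 - 5*j^4 - 36*j^3 + 8*j^2 + 10*j - 12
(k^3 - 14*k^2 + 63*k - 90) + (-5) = k^3 - 14*k^2 + 63*k - 95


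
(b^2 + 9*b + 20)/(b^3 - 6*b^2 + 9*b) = (b^2 + 9*b + 20)/(b*(b^2 - 6*b + 9))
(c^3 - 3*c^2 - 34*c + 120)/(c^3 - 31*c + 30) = (c - 4)/(c - 1)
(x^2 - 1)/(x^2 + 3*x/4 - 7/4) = 4*(x + 1)/(4*x + 7)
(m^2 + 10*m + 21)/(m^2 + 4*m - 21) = (m + 3)/(m - 3)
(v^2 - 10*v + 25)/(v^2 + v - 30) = (v - 5)/(v + 6)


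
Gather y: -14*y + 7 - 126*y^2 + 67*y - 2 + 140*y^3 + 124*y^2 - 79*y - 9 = 140*y^3 - 2*y^2 - 26*y - 4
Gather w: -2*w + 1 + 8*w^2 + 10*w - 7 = 8*w^2 + 8*w - 6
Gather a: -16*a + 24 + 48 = 72 - 16*a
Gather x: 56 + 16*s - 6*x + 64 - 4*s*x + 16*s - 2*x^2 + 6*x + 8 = -4*s*x + 32*s - 2*x^2 + 128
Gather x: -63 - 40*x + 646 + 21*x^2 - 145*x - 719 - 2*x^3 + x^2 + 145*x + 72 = -2*x^3 + 22*x^2 - 40*x - 64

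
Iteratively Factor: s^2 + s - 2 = (s + 2)*(s - 1)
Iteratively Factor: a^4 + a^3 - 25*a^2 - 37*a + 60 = (a + 3)*(a^3 - 2*a^2 - 19*a + 20) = (a - 1)*(a + 3)*(a^2 - a - 20) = (a - 5)*(a - 1)*(a + 3)*(a + 4)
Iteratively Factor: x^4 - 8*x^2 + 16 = (x - 2)*(x^3 + 2*x^2 - 4*x - 8) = (x - 2)*(x + 2)*(x^2 - 4) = (x - 2)^2*(x + 2)*(x + 2)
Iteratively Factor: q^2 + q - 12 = (q - 3)*(q + 4)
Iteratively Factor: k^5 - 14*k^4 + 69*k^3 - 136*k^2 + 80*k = (k - 4)*(k^4 - 10*k^3 + 29*k^2 - 20*k) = (k - 4)^2*(k^3 - 6*k^2 + 5*k) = (k - 4)^2*(k - 1)*(k^2 - 5*k) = (k - 5)*(k - 4)^2*(k - 1)*(k)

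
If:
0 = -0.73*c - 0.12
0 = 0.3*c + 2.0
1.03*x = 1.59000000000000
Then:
No Solution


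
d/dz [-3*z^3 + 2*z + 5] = 2 - 9*z^2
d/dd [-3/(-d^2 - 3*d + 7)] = 3*(-2*d - 3)/(d^2 + 3*d - 7)^2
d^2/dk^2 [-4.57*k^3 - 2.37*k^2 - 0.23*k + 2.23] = -27.42*k - 4.74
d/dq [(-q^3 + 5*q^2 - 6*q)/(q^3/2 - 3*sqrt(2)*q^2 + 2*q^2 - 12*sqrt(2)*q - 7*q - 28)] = 2*(-q*(q^2 - 5*q + 6)*(-3*q^2 - 8*q + 12*sqrt(2)*q + 14 + 24*sqrt(2)) + (3*q^2 - 10*q + 6)*(-q^3 - 4*q^2 + 6*sqrt(2)*q^2 + 14*q + 24*sqrt(2)*q + 56))/(-q^3 - 4*q^2 + 6*sqrt(2)*q^2 + 14*q + 24*sqrt(2)*q + 56)^2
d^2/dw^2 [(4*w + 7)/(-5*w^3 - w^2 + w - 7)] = 2*(-(4*w + 7)*(15*w^2 + 2*w - 1)^2 + (60*w^2 + 8*w + (4*w + 7)*(15*w + 1) - 4)*(5*w^3 + w^2 - w + 7))/(5*w^3 + w^2 - w + 7)^3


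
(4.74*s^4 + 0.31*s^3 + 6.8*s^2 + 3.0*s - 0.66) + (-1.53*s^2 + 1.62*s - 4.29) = 4.74*s^4 + 0.31*s^3 + 5.27*s^2 + 4.62*s - 4.95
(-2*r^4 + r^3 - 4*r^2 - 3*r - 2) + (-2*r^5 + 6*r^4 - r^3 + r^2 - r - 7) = -2*r^5 + 4*r^4 - 3*r^2 - 4*r - 9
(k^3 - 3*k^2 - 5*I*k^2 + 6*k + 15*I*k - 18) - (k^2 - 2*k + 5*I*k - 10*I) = k^3 - 4*k^2 - 5*I*k^2 + 8*k + 10*I*k - 18 + 10*I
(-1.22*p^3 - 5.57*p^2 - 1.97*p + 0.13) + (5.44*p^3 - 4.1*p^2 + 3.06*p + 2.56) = 4.22*p^3 - 9.67*p^2 + 1.09*p + 2.69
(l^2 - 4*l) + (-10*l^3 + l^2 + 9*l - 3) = -10*l^3 + 2*l^2 + 5*l - 3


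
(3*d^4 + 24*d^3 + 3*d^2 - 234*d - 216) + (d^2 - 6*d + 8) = 3*d^4 + 24*d^3 + 4*d^2 - 240*d - 208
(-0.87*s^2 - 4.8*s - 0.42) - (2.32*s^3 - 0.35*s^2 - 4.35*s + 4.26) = -2.32*s^3 - 0.52*s^2 - 0.45*s - 4.68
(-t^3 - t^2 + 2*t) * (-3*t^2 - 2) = 3*t^5 + 3*t^4 - 4*t^3 + 2*t^2 - 4*t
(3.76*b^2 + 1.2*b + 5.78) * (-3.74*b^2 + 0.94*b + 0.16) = -14.0624*b^4 - 0.953600000000001*b^3 - 19.8876*b^2 + 5.6252*b + 0.9248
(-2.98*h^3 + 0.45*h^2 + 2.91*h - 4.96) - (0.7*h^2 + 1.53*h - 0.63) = -2.98*h^3 - 0.25*h^2 + 1.38*h - 4.33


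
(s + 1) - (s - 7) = 8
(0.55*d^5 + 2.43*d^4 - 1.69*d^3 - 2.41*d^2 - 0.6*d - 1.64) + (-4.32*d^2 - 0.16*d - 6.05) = 0.55*d^5 + 2.43*d^4 - 1.69*d^3 - 6.73*d^2 - 0.76*d - 7.69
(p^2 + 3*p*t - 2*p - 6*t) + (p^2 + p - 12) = 2*p^2 + 3*p*t - p - 6*t - 12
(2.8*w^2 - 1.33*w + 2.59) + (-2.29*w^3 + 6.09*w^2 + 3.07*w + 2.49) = -2.29*w^3 + 8.89*w^2 + 1.74*w + 5.08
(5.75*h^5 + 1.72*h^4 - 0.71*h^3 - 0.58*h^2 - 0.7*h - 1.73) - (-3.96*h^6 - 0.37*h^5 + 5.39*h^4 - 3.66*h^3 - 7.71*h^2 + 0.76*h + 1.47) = 3.96*h^6 + 6.12*h^5 - 3.67*h^4 + 2.95*h^3 + 7.13*h^2 - 1.46*h - 3.2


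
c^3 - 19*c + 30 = (c - 3)*(c - 2)*(c + 5)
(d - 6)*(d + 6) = d^2 - 36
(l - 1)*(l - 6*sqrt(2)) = l^2 - 6*sqrt(2)*l - l + 6*sqrt(2)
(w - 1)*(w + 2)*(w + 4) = w^3 + 5*w^2 + 2*w - 8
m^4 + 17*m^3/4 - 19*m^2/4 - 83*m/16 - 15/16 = (m - 3/2)*(m + 1/4)*(m + 1/2)*(m + 5)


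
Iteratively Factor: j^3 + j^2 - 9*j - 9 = (j - 3)*(j^2 + 4*j + 3) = (j - 3)*(j + 3)*(j + 1)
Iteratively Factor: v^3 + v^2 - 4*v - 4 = (v - 2)*(v^2 + 3*v + 2) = (v - 2)*(v + 1)*(v + 2)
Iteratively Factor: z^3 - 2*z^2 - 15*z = (z - 5)*(z^2 + 3*z) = z*(z - 5)*(z + 3)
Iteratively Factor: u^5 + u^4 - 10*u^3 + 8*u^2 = (u)*(u^4 + u^3 - 10*u^2 + 8*u) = u*(u - 2)*(u^3 + 3*u^2 - 4*u) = u*(u - 2)*(u + 4)*(u^2 - u) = u^2*(u - 2)*(u + 4)*(u - 1)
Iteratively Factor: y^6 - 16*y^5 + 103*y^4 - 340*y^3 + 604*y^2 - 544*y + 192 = (y - 2)*(y^5 - 14*y^4 + 75*y^3 - 190*y^2 + 224*y - 96) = (y - 2)*(y - 1)*(y^4 - 13*y^3 + 62*y^2 - 128*y + 96) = (y - 3)*(y - 2)*(y - 1)*(y^3 - 10*y^2 + 32*y - 32) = (y - 4)*(y - 3)*(y - 2)*(y - 1)*(y^2 - 6*y + 8) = (y - 4)^2*(y - 3)*(y - 2)*(y - 1)*(y - 2)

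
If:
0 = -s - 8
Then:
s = -8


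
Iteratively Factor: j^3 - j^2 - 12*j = (j - 4)*(j^2 + 3*j) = j*(j - 4)*(j + 3)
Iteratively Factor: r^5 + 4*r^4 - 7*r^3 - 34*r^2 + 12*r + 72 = (r + 3)*(r^4 + r^3 - 10*r^2 - 4*r + 24) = (r + 2)*(r + 3)*(r^3 - r^2 - 8*r + 12) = (r - 2)*(r + 2)*(r + 3)*(r^2 + r - 6) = (r - 2)^2*(r + 2)*(r + 3)*(r + 3)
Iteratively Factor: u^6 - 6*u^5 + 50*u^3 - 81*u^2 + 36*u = (u - 3)*(u^5 - 3*u^4 - 9*u^3 + 23*u^2 - 12*u) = (u - 4)*(u - 3)*(u^4 + u^3 - 5*u^2 + 3*u) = (u - 4)*(u - 3)*(u + 3)*(u^3 - 2*u^2 + u) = u*(u - 4)*(u - 3)*(u + 3)*(u^2 - 2*u + 1) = u*(u - 4)*(u - 3)*(u - 1)*(u + 3)*(u - 1)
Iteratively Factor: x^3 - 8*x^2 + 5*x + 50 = (x + 2)*(x^2 - 10*x + 25) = (x - 5)*(x + 2)*(x - 5)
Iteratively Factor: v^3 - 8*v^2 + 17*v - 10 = (v - 2)*(v^2 - 6*v + 5) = (v - 2)*(v - 1)*(v - 5)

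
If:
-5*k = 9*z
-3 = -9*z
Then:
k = -3/5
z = 1/3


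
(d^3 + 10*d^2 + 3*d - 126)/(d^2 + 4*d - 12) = (d^2 + 4*d - 21)/(d - 2)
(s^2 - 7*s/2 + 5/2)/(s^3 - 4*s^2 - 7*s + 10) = (s - 5/2)/(s^2 - 3*s - 10)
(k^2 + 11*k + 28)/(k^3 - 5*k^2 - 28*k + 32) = (k + 7)/(k^2 - 9*k + 8)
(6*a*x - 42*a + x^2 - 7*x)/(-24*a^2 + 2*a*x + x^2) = (x - 7)/(-4*a + x)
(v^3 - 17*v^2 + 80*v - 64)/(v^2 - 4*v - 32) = (v^2 - 9*v + 8)/(v + 4)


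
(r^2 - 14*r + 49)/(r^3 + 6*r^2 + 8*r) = (r^2 - 14*r + 49)/(r*(r^2 + 6*r + 8))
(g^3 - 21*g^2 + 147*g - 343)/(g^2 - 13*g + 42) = (g^2 - 14*g + 49)/(g - 6)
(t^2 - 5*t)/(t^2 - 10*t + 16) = t*(t - 5)/(t^2 - 10*t + 16)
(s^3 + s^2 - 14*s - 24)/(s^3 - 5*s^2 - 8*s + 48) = (s + 2)/(s - 4)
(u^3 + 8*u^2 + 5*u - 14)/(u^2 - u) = u + 9 + 14/u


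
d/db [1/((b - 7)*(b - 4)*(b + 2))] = (-(b - 7)*(b - 4) - (b - 7)*(b + 2) - (b - 4)*(b + 2))/((b - 7)^2*(b - 4)^2*(b + 2)^2)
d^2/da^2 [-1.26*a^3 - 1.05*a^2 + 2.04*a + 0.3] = -7.56*a - 2.1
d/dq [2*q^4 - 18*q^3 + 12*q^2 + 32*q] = 8*q^3 - 54*q^2 + 24*q + 32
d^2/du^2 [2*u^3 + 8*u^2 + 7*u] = 12*u + 16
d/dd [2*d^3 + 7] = 6*d^2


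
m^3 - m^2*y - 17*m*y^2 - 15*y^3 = (m - 5*y)*(m + y)*(m + 3*y)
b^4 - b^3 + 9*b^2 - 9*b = b*(b - 1)*(b - 3*I)*(b + 3*I)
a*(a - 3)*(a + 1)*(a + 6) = a^4 + 4*a^3 - 15*a^2 - 18*a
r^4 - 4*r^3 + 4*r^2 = r^2*(r - 2)^2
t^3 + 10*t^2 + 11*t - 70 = (t - 2)*(t + 5)*(t + 7)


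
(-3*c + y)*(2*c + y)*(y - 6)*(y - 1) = -6*c^2*y^2 + 42*c^2*y - 36*c^2 - c*y^3 + 7*c*y^2 - 6*c*y + y^4 - 7*y^3 + 6*y^2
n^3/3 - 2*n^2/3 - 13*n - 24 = (n/3 + 1)*(n - 8)*(n + 3)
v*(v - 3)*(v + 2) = v^3 - v^2 - 6*v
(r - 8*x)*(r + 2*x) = r^2 - 6*r*x - 16*x^2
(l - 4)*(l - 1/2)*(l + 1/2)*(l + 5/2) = l^4 - 3*l^3/2 - 41*l^2/4 + 3*l/8 + 5/2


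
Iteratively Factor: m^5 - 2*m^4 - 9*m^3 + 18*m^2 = (m)*(m^4 - 2*m^3 - 9*m^2 + 18*m) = m^2*(m^3 - 2*m^2 - 9*m + 18) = m^2*(m - 3)*(m^2 + m - 6) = m^2*(m - 3)*(m + 3)*(m - 2)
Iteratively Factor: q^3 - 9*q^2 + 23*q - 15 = (q - 5)*(q^2 - 4*q + 3) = (q - 5)*(q - 3)*(q - 1)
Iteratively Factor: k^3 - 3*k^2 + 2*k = (k)*(k^2 - 3*k + 2) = k*(k - 1)*(k - 2)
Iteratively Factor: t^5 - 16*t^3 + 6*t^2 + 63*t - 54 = (t + 3)*(t^4 - 3*t^3 - 7*t^2 + 27*t - 18) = (t - 3)*(t + 3)*(t^3 - 7*t + 6) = (t - 3)*(t + 3)^2*(t^2 - 3*t + 2) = (t - 3)*(t - 1)*(t + 3)^2*(t - 2)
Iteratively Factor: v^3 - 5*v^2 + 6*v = (v - 3)*(v^2 - 2*v) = (v - 3)*(v - 2)*(v)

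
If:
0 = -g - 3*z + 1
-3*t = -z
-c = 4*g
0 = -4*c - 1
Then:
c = -1/4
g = 1/16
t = 5/48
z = 5/16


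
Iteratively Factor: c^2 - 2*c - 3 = (c - 3)*(c + 1)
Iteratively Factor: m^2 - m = (m)*(m - 1)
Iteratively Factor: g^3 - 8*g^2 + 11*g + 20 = (g - 4)*(g^2 - 4*g - 5) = (g - 5)*(g - 4)*(g + 1)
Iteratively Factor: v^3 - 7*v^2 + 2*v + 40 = (v + 2)*(v^2 - 9*v + 20) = (v - 4)*(v + 2)*(v - 5)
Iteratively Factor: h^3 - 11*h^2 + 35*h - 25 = (h - 5)*(h^2 - 6*h + 5) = (h - 5)*(h - 1)*(h - 5)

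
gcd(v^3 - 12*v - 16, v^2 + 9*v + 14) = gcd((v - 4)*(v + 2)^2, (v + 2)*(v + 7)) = v + 2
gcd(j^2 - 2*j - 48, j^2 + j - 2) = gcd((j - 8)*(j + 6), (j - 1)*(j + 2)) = 1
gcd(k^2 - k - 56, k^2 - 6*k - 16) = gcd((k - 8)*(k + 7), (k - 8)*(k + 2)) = k - 8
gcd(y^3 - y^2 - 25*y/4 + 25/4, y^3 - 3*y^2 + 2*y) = y - 1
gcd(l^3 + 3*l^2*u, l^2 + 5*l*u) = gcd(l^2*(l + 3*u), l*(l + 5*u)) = l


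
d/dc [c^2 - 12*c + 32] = 2*c - 12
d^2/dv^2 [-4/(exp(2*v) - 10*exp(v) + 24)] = 8*(-4*(exp(v) - 5)^2*exp(v) + (2*exp(v) - 5)*(exp(2*v) - 10*exp(v) + 24))*exp(v)/(exp(2*v) - 10*exp(v) + 24)^3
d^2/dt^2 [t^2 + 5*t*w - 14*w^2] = 2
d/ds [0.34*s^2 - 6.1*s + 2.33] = 0.68*s - 6.1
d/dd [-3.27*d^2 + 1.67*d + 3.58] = 1.67 - 6.54*d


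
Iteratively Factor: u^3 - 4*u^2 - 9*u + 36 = (u - 4)*(u^2 - 9) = (u - 4)*(u - 3)*(u + 3)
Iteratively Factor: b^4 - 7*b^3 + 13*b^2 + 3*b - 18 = (b - 2)*(b^3 - 5*b^2 + 3*b + 9) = (b - 3)*(b - 2)*(b^2 - 2*b - 3) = (b - 3)^2*(b - 2)*(b + 1)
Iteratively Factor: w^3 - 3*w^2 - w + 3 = (w + 1)*(w^2 - 4*w + 3) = (w - 3)*(w + 1)*(w - 1)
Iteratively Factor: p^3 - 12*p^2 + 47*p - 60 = (p - 4)*(p^2 - 8*p + 15) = (p - 5)*(p - 4)*(p - 3)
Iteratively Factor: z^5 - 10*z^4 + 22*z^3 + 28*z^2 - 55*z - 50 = (z + 1)*(z^4 - 11*z^3 + 33*z^2 - 5*z - 50) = (z + 1)^2*(z^3 - 12*z^2 + 45*z - 50) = (z - 5)*(z + 1)^2*(z^2 - 7*z + 10) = (z - 5)^2*(z + 1)^2*(z - 2)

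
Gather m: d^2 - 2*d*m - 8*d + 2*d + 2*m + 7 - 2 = d^2 - 6*d + m*(2 - 2*d) + 5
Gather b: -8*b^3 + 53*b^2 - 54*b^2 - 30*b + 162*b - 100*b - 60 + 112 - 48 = -8*b^3 - b^2 + 32*b + 4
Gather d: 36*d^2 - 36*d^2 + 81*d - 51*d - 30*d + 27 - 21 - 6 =0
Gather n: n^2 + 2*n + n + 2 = n^2 + 3*n + 2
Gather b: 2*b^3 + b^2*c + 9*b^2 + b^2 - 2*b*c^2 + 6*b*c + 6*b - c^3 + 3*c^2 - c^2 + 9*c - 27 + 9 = 2*b^3 + b^2*(c + 10) + b*(-2*c^2 + 6*c + 6) - c^3 + 2*c^2 + 9*c - 18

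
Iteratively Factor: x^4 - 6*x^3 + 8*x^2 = (x)*(x^3 - 6*x^2 + 8*x) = x^2*(x^2 - 6*x + 8) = x^2*(x - 2)*(x - 4)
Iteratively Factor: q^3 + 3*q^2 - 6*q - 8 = (q + 1)*(q^2 + 2*q - 8) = (q + 1)*(q + 4)*(q - 2)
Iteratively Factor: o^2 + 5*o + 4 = (o + 1)*(o + 4)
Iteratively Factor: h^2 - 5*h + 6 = (h - 3)*(h - 2)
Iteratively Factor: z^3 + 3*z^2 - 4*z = (z)*(z^2 + 3*z - 4) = z*(z - 1)*(z + 4)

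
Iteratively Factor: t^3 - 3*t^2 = (t)*(t^2 - 3*t) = t^2*(t - 3)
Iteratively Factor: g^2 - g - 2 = (g + 1)*(g - 2)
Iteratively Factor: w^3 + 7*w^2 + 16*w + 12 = (w + 2)*(w^2 + 5*w + 6) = (w + 2)*(w + 3)*(w + 2)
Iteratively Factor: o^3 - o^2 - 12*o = (o - 4)*(o^2 + 3*o) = o*(o - 4)*(o + 3)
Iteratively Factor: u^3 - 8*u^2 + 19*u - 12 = (u - 3)*(u^2 - 5*u + 4) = (u - 4)*(u - 3)*(u - 1)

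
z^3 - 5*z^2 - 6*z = z*(z - 6)*(z + 1)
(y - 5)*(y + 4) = y^2 - y - 20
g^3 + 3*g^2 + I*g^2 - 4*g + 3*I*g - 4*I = (g - 1)*(g + 4)*(g + I)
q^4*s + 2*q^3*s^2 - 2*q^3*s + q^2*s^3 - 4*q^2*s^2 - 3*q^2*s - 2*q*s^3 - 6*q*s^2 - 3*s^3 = (q - 3)*(q + s)^2*(q*s + s)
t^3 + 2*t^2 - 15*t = t*(t - 3)*(t + 5)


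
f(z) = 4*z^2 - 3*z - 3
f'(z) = 8*z - 3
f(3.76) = 42.27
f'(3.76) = 27.08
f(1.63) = 2.74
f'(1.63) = 10.04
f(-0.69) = 0.97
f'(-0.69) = -8.52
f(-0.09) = -2.70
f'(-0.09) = -3.72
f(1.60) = 2.44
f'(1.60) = 9.80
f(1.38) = 0.48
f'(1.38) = 8.04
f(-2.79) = 36.51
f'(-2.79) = -25.32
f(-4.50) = 91.50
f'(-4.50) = -39.00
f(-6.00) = 159.00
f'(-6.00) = -51.00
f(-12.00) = 609.00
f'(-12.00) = -99.00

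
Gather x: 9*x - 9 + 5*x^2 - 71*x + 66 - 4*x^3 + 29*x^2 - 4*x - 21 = -4*x^3 + 34*x^2 - 66*x + 36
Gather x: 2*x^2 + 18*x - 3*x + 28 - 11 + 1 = 2*x^2 + 15*x + 18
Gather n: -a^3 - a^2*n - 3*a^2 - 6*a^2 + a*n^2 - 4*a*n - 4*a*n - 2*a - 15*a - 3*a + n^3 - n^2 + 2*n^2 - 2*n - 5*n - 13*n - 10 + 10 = -a^3 - 9*a^2 - 20*a + n^3 + n^2*(a + 1) + n*(-a^2 - 8*a - 20)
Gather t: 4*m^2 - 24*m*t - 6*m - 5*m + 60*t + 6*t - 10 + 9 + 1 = 4*m^2 - 11*m + t*(66 - 24*m)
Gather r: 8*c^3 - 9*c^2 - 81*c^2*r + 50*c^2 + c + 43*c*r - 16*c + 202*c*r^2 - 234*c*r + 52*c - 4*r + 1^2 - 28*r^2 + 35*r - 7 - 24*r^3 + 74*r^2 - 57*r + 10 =8*c^3 + 41*c^2 + 37*c - 24*r^3 + r^2*(202*c + 46) + r*(-81*c^2 - 191*c - 26) + 4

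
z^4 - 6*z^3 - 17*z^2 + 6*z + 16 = (z - 8)*(z - 1)*(z + 1)*(z + 2)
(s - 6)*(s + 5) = s^2 - s - 30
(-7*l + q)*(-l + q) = 7*l^2 - 8*l*q + q^2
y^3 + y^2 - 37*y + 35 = (y - 5)*(y - 1)*(y + 7)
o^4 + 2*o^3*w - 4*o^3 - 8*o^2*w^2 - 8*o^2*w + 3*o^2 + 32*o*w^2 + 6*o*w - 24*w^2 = (o - 3)*(o - 1)*(o - 2*w)*(o + 4*w)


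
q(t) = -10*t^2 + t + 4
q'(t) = 1 - 20*t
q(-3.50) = -122.00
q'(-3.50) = 71.00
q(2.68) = -65.14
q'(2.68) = -52.60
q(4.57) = -200.28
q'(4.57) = -90.40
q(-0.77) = -2.70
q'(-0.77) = 16.40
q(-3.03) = -90.84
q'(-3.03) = 61.60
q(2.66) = -64.10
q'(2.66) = -52.20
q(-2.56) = -64.10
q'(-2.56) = 52.20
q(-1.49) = -19.69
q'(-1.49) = 30.80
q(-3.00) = -89.00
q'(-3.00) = 61.00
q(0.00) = 4.00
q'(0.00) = 1.00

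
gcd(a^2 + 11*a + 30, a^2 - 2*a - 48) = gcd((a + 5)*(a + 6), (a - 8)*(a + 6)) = a + 6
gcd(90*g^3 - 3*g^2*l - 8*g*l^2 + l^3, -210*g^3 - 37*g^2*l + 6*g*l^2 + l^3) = 6*g - l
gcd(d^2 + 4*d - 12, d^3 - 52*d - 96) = d + 6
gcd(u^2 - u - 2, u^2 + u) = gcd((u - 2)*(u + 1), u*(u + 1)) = u + 1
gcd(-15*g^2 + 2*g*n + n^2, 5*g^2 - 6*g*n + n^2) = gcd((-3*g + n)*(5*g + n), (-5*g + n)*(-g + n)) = 1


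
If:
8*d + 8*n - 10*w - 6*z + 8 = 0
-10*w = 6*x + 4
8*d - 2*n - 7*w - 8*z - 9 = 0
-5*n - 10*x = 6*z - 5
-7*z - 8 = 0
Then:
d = -25567/12740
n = -6317/3185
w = -1087/637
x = 1387/637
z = -8/7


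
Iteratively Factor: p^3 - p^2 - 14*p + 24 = (p - 3)*(p^2 + 2*p - 8) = (p - 3)*(p + 4)*(p - 2)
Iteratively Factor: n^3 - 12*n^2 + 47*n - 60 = (n - 5)*(n^2 - 7*n + 12) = (n - 5)*(n - 4)*(n - 3)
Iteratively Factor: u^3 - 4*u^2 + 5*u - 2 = (u - 1)*(u^2 - 3*u + 2) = (u - 1)^2*(u - 2)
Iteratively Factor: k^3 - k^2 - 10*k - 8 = (k - 4)*(k^2 + 3*k + 2) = (k - 4)*(k + 2)*(k + 1)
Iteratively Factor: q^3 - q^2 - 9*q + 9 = (q - 1)*(q^2 - 9) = (q - 3)*(q - 1)*(q + 3)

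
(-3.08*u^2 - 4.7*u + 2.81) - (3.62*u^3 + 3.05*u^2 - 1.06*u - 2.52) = -3.62*u^3 - 6.13*u^2 - 3.64*u + 5.33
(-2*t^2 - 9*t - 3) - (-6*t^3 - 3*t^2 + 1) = 6*t^3 + t^2 - 9*t - 4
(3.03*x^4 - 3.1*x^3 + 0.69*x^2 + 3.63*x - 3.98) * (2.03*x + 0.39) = 6.1509*x^5 - 5.1113*x^4 + 0.1917*x^3 + 7.638*x^2 - 6.6637*x - 1.5522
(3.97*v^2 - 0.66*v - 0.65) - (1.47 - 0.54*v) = 3.97*v^2 - 0.12*v - 2.12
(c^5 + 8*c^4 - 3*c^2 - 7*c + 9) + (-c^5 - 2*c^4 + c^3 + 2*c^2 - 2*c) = 6*c^4 + c^3 - c^2 - 9*c + 9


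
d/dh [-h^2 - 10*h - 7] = -2*h - 10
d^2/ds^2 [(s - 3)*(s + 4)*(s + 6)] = 6*s + 14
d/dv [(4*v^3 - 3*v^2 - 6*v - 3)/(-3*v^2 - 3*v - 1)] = 3*(-4*v^4 - 8*v^3 - 7*v^2 - 4*v - 1)/(9*v^4 + 18*v^3 + 15*v^2 + 6*v + 1)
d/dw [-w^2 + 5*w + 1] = 5 - 2*w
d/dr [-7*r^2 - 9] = -14*r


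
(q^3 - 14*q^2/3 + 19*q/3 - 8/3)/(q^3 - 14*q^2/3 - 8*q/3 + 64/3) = (q^2 - 2*q + 1)/(q^2 - 2*q - 8)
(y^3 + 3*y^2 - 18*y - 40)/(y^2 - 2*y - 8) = y + 5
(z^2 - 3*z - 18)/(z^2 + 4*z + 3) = (z - 6)/(z + 1)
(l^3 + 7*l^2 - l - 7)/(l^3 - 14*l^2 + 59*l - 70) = (l^3 + 7*l^2 - l - 7)/(l^3 - 14*l^2 + 59*l - 70)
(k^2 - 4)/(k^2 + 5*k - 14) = (k + 2)/(k + 7)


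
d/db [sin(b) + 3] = cos(b)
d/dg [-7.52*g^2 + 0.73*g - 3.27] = 0.73 - 15.04*g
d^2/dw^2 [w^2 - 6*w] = 2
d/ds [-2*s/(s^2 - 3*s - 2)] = 2*(s^2 + 2)/(s^4 - 6*s^3 + 5*s^2 + 12*s + 4)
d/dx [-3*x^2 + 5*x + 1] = 5 - 6*x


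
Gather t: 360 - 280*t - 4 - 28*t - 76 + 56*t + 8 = 288 - 252*t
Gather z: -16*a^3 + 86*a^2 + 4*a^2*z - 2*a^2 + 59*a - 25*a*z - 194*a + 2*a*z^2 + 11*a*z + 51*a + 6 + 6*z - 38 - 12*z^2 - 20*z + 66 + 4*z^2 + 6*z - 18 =-16*a^3 + 84*a^2 - 84*a + z^2*(2*a - 8) + z*(4*a^2 - 14*a - 8) + 16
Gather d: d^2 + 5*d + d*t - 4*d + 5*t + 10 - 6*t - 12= d^2 + d*(t + 1) - t - 2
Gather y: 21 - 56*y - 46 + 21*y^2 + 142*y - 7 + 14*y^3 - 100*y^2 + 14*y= 14*y^3 - 79*y^2 + 100*y - 32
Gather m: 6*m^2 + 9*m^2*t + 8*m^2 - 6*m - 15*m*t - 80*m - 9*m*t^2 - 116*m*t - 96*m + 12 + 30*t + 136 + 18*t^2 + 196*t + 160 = m^2*(9*t + 14) + m*(-9*t^2 - 131*t - 182) + 18*t^2 + 226*t + 308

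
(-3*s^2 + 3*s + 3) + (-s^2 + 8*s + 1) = -4*s^2 + 11*s + 4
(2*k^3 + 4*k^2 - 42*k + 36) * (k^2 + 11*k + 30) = 2*k^5 + 26*k^4 + 62*k^3 - 306*k^2 - 864*k + 1080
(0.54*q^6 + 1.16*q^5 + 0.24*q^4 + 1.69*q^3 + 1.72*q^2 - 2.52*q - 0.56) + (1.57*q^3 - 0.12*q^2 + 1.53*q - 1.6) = 0.54*q^6 + 1.16*q^5 + 0.24*q^4 + 3.26*q^3 + 1.6*q^2 - 0.99*q - 2.16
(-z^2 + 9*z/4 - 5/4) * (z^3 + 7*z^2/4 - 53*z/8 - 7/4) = -z^5 + z^4/2 + 149*z^3/16 - 491*z^2/32 + 139*z/32 + 35/16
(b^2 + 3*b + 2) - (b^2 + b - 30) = 2*b + 32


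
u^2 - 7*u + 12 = (u - 4)*(u - 3)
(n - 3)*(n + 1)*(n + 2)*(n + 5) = n^4 + 5*n^3 - 7*n^2 - 41*n - 30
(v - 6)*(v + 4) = v^2 - 2*v - 24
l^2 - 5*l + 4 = (l - 4)*(l - 1)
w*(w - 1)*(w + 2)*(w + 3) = w^4 + 4*w^3 + w^2 - 6*w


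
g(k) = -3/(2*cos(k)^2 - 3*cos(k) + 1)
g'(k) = -3*(4*sin(k)*cos(k) - 3*sin(k))/(2*cos(k)^2 - 3*cos(k) + 1)^2 = 3*(3 - 4*cos(k))*sin(k)/(-3*cos(k) + cos(2*k) + 2)^2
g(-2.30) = -0.77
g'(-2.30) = -0.84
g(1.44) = -4.67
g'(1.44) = 17.84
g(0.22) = 130.77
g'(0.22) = -1124.07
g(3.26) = -0.50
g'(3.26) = -0.07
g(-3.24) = -0.50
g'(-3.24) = 0.06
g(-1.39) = -5.71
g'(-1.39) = -24.40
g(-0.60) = 26.40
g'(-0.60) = 39.52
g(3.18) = -0.50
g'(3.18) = -0.02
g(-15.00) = -0.68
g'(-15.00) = -0.60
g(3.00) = -0.51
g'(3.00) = 0.08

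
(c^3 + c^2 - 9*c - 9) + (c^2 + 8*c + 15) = c^3 + 2*c^2 - c + 6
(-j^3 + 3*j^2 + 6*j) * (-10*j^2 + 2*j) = 10*j^5 - 32*j^4 - 54*j^3 + 12*j^2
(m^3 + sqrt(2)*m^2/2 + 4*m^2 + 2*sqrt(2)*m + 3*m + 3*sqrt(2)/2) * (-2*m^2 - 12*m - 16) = -2*m^5 - 20*m^4 - sqrt(2)*m^4 - 70*m^3 - 10*sqrt(2)*m^3 - 100*m^2 - 35*sqrt(2)*m^2 - 50*sqrt(2)*m - 48*m - 24*sqrt(2)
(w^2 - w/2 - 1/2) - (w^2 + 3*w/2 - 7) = 13/2 - 2*w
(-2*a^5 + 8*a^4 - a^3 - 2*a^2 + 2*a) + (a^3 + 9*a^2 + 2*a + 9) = -2*a^5 + 8*a^4 + 7*a^2 + 4*a + 9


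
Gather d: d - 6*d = -5*d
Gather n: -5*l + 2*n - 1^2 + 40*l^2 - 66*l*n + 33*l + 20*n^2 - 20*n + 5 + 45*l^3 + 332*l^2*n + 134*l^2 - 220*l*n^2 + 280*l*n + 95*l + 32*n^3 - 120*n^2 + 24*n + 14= 45*l^3 + 174*l^2 + 123*l + 32*n^3 + n^2*(-220*l - 100) + n*(332*l^2 + 214*l + 6) + 18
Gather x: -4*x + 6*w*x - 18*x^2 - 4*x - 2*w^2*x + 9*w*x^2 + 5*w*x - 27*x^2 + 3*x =x^2*(9*w - 45) + x*(-2*w^2 + 11*w - 5)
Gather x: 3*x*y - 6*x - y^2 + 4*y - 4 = x*(3*y - 6) - y^2 + 4*y - 4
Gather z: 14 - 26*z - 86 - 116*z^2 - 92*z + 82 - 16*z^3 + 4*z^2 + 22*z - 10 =-16*z^3 - 112*z^2 - 96*z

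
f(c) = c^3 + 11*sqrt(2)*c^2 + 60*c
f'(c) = 3*c^2 + 22*sqrt(2)*c + 60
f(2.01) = 191.57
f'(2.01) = 134.66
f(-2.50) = -68.40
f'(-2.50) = 0.97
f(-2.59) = -68.42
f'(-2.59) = -0.46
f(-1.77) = -63.01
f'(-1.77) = 14.33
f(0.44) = 29.50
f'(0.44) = 74.27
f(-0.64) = -32.29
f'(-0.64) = 41.32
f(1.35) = 111.81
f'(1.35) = 107.47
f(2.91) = 330.97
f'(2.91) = 175.94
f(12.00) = 4688.11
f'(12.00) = 865.35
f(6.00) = 1136.03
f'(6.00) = 354.68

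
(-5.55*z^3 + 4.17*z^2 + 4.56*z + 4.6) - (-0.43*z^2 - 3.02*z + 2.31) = -5.55*z^3 + 4.6*z^2 + 7.58*z + 2.29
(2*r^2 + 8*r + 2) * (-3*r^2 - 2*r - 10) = -6*r^4 - 28*r^3 - 42*r^2 - 84*r - 20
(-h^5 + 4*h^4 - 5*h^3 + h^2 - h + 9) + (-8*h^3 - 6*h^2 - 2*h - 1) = -h^5 + 4*h^4 - 13*h^3 - 5*h^2 - 3*h + 8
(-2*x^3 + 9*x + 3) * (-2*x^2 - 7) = 4*x^5 - 4*x^3 - 6*x^2 - 63*x - 21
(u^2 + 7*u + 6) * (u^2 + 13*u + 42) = u^4 + 20*u^3 + 139*u^2 + 372*u + 252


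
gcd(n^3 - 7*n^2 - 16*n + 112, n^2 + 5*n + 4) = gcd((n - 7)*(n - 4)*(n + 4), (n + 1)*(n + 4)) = n + 4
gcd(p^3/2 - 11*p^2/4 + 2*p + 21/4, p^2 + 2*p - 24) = 1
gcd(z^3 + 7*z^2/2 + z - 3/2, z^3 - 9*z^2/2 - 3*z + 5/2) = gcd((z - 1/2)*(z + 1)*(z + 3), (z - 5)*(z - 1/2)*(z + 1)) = z^2 + z/2 - 1/2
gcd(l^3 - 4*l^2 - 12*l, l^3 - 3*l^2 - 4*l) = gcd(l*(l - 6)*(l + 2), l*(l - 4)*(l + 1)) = l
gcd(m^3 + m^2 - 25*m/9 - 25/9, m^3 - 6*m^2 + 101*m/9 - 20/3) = m - 5/3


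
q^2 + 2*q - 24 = (q - 4)*(q + 6)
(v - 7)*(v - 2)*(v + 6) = v^3 - 3*v^2 - 40*v + 84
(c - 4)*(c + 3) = c^2 - c - 12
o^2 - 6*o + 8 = (o - 4)*(o - 2)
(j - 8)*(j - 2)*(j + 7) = j^3 - 3*j^2 - 54*j + 112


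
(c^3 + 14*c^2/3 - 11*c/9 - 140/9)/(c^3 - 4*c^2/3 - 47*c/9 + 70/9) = (c + 4)/(c - 2)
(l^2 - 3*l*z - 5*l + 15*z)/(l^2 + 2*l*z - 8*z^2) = (l^2 - 3*l*z - 5*l + 15*z)/(l^2 + 2*l*z - 8*z^2)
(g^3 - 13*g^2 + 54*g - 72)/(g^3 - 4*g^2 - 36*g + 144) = (g - 3)/(g + 6)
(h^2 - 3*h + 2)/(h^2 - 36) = (h^2 - 3*h + 2)/(h^2 - 36)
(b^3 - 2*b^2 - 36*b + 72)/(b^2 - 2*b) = b - 36/b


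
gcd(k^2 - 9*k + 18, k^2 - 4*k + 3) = k - 3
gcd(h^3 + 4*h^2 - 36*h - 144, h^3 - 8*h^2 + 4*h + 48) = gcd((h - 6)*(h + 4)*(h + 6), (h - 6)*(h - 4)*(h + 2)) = h - 6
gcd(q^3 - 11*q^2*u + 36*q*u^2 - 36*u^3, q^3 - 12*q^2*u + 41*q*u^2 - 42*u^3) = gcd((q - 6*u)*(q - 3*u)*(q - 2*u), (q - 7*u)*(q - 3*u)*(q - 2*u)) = q^2 - 5*q*u + 6*u^2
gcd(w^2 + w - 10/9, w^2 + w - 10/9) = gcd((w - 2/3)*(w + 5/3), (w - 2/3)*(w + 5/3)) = w^2 + w - 10/9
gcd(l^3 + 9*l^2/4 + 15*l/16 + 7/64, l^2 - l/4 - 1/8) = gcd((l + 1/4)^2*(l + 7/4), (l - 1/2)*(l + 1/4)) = l + 1/4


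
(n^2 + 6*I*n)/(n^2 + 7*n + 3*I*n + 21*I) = n*(n + 6*I)/(n^2 + n*(7 + 3*I) + 21*I)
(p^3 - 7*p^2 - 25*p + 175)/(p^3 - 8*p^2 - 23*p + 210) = (p - 5)/(p - 6)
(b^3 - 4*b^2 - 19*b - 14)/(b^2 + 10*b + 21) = (b^3 - 4*b^2 - 19*b - 14)/(b^2 + 10*b + 21)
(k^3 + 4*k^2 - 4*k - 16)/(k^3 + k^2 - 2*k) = (k^2 + 2*k - 8)/(k*(k - 1))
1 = 1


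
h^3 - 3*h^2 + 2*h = h*(h - 2)*(h - 1)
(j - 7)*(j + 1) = j^2 - 6*j - 7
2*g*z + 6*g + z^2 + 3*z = (2*g + z)*(z + 3)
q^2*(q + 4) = q^3 + 4*q^2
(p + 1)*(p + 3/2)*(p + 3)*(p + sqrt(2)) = p^4 + sqrt(2)*p^3 + 11*p^3/2 + 11*sqrt(2)*p^2/2 + 9*p^2 + 9*p/2 + 9*sqrt(2)*p + 9*sqrt(2)/2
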